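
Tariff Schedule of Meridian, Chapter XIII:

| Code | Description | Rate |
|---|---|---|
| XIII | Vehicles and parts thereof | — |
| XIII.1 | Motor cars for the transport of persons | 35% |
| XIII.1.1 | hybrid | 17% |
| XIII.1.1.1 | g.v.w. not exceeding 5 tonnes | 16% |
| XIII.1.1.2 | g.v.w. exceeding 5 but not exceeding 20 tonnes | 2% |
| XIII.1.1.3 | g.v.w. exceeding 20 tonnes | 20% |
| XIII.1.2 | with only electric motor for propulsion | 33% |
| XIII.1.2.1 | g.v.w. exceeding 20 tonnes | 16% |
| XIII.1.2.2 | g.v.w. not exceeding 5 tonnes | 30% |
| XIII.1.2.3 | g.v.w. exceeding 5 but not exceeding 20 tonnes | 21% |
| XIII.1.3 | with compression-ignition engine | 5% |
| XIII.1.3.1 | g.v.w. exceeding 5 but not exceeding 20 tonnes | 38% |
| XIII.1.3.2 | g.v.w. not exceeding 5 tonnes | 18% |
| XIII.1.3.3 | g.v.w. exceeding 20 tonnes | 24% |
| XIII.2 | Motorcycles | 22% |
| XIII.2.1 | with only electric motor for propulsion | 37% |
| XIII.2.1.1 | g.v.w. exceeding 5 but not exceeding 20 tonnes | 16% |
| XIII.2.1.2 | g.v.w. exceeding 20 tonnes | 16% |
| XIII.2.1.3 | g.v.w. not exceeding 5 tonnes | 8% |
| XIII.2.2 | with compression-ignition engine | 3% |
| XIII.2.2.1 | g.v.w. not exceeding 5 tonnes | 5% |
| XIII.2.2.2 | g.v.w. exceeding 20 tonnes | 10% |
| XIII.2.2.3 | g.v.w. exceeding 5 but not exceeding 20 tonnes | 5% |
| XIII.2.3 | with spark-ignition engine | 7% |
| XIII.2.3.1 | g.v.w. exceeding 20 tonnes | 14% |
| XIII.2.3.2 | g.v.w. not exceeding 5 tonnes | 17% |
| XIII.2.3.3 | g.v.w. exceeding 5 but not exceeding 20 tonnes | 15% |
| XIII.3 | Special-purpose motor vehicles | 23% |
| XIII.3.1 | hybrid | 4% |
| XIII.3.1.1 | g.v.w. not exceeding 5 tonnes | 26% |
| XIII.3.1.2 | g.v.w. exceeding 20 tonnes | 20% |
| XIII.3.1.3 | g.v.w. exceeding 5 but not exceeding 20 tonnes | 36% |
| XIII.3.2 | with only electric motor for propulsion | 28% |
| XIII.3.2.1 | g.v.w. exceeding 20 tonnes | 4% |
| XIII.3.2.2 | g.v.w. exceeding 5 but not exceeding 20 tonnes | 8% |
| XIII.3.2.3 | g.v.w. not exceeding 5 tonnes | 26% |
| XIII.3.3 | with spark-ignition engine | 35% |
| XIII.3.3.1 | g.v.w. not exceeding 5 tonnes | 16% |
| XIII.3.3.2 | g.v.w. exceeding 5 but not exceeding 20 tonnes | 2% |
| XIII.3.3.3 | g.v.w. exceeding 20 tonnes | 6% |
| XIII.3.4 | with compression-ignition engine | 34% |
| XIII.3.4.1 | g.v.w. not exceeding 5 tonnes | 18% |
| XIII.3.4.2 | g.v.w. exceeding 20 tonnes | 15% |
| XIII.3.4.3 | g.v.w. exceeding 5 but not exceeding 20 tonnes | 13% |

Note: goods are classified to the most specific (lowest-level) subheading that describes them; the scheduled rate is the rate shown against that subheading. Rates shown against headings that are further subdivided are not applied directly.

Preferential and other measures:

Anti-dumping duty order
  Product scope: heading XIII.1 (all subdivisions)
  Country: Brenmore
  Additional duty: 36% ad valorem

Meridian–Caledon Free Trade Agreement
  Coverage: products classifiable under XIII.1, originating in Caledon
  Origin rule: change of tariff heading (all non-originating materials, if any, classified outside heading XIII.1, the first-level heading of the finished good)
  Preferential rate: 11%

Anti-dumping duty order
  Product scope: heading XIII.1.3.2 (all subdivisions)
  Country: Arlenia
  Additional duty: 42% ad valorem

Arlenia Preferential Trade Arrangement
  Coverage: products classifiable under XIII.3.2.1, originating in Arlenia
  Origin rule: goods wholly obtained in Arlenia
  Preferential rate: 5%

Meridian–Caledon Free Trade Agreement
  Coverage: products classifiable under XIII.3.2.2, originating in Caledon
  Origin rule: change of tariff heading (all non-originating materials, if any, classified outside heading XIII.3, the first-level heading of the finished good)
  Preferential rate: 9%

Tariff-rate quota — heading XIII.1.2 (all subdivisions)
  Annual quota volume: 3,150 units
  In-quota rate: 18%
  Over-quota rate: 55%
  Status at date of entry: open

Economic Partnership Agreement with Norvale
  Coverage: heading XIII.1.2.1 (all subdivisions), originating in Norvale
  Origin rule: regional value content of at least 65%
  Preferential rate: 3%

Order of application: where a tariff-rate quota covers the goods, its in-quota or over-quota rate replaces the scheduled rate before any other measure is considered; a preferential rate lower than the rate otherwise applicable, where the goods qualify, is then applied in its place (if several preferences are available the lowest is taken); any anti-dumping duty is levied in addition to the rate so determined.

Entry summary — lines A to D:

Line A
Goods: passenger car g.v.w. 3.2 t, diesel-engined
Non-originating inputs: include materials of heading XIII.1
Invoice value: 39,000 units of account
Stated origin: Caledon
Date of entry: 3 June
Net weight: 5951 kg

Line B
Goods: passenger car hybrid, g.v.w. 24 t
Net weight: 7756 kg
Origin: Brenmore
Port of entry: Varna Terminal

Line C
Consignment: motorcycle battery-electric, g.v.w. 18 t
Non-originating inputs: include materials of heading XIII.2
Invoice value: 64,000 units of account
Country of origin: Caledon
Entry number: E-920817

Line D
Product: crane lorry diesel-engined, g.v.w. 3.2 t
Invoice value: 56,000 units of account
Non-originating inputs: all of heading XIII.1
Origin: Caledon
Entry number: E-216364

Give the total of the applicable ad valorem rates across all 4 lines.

108%

Line A: passenger car → XIII.1; diesel-engined → XIII.1.3; g.v.w. 3.2 t → XIII.1.3.2. Scheduled 18%. Caledon agreement on XIII.1: CTH not met; Caledon agreement on XIII.3.2.2: XIII.1.3.2 not covered. → 18%.
Line B: passenger car → XIII.1; hybrid → XIII.1.1; g.v.w. 24 t → XIII.1.1.3. Scheduled 20%. anti-dumping (Brenmore, XIII.1): +36%; total 20% + 36% = 56%. → 56%.
Line C: motorcycle → XIII.2; battery-electric → XIII.2.1; g.v.w. 18 t → XIII.2.1.1. Scheduled 16%. Caledon agreement on XIII.1: XIII.2.1.1 not covered; Caledon agreement on XIII.3.2.2: XIII.2.1.1 not covered. → 16%.
Line D: crane lorry → XIII.3; diesel-engined → XIII.3.4; g.v.w. 3.2 t → XIII.3.4.1. Scheduled 18%. Caledon agreement on XIII.1: XIII.3.4.1 not covered; Caledon agreement on XIII.3.2.2: XIII.3.4.1 not covered. → 18%.
Sum: 18% + 56% + 16% + 18% = 108%.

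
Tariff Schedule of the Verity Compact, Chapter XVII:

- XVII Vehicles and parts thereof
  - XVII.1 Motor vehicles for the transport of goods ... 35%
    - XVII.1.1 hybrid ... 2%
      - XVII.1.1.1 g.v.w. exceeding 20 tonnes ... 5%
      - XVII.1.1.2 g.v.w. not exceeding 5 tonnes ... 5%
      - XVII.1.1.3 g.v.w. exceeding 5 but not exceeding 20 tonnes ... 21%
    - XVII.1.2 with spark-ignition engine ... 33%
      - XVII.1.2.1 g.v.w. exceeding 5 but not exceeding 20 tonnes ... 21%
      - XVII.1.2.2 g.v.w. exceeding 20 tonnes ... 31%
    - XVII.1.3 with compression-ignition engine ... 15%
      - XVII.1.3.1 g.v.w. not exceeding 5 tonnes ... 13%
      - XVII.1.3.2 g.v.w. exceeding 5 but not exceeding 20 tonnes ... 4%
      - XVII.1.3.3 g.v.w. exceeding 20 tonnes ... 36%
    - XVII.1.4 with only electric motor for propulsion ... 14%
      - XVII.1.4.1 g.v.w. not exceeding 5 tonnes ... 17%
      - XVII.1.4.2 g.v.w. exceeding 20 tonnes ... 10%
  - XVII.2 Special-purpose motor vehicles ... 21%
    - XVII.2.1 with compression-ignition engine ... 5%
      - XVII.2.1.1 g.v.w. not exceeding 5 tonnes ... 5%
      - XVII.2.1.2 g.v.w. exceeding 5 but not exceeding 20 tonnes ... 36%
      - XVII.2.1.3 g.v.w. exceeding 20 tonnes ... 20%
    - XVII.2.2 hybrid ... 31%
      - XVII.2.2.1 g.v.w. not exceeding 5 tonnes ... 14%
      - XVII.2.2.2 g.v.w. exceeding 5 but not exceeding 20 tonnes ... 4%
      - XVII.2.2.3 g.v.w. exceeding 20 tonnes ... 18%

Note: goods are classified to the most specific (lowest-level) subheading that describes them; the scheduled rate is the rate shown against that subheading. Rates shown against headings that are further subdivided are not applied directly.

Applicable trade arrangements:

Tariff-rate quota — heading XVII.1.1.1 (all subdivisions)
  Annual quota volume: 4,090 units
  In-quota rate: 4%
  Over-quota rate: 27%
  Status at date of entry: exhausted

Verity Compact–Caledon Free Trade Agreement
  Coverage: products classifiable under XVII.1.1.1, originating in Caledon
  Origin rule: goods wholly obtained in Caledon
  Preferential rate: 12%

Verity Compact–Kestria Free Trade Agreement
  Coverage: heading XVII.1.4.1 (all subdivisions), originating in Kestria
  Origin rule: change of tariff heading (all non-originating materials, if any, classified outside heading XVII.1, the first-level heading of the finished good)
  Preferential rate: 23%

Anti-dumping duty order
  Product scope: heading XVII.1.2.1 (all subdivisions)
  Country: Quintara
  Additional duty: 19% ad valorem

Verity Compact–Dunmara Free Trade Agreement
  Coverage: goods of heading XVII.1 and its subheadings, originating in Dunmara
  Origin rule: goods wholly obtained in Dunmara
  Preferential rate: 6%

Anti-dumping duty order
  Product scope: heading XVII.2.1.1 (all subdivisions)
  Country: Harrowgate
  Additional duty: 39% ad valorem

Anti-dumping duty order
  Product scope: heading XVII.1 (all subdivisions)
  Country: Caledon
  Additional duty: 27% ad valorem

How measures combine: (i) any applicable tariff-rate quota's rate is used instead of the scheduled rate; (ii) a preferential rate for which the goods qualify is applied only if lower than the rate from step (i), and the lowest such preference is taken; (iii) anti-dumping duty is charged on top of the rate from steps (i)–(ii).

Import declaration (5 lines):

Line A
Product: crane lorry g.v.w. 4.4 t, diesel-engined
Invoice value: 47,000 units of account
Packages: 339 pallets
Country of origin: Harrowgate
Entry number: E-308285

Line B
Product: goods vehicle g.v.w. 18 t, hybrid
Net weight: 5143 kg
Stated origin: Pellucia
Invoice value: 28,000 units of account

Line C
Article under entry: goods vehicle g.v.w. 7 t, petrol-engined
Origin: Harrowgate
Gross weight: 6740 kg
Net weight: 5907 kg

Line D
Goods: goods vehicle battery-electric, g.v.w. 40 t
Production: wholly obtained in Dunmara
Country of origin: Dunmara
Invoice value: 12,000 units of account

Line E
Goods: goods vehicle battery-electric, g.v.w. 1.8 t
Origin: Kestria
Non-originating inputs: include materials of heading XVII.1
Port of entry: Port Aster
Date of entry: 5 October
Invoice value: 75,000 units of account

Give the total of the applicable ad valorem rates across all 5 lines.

109%

Line A: crane lorry → XVII.2; diesel-engined → XVII.2.1; g.v.w. 4.4 t → XVII.2.1.1. Scheduled 5%. anti-dumping (Harrowgate, XVII.2.1.1): +39%; total 5% + 39% = 44%. → 44%.
Line B: goods vehicle → XVII.1; hybrid → XVII.1.1; g.v.w. 18 t → XVII.1.1.3. Scheduled 21%. No special measure applies. → 21%.
Line C: goods vehicle → XVII.1; petrol-engined → XVII.1.2; g.v.w. 7 t → XVII.1.2.1. Scheduled 21%. No special measure applies. → 21%.
Line D: goods vehicle → XVII.1; battery-electric → XVII.1.4; g.v.w. 40 t → XVII.1.4.2. Scheduled 10%. Dunmara agreement on XVII.1: wholly obtained → 6% available; preferential 6%. → 6%.
Line E: goods vehicle → XVII.1; battery-electric → XVII.1.4; g.v.w. 1.8 t → XVII.1.4.1. Scheduled 17%. Kestria agreement on XVII.1.4.1: CTH not met. → 17%.
Sum: 44% + 21% + 21% + 6% + 17% = 109%.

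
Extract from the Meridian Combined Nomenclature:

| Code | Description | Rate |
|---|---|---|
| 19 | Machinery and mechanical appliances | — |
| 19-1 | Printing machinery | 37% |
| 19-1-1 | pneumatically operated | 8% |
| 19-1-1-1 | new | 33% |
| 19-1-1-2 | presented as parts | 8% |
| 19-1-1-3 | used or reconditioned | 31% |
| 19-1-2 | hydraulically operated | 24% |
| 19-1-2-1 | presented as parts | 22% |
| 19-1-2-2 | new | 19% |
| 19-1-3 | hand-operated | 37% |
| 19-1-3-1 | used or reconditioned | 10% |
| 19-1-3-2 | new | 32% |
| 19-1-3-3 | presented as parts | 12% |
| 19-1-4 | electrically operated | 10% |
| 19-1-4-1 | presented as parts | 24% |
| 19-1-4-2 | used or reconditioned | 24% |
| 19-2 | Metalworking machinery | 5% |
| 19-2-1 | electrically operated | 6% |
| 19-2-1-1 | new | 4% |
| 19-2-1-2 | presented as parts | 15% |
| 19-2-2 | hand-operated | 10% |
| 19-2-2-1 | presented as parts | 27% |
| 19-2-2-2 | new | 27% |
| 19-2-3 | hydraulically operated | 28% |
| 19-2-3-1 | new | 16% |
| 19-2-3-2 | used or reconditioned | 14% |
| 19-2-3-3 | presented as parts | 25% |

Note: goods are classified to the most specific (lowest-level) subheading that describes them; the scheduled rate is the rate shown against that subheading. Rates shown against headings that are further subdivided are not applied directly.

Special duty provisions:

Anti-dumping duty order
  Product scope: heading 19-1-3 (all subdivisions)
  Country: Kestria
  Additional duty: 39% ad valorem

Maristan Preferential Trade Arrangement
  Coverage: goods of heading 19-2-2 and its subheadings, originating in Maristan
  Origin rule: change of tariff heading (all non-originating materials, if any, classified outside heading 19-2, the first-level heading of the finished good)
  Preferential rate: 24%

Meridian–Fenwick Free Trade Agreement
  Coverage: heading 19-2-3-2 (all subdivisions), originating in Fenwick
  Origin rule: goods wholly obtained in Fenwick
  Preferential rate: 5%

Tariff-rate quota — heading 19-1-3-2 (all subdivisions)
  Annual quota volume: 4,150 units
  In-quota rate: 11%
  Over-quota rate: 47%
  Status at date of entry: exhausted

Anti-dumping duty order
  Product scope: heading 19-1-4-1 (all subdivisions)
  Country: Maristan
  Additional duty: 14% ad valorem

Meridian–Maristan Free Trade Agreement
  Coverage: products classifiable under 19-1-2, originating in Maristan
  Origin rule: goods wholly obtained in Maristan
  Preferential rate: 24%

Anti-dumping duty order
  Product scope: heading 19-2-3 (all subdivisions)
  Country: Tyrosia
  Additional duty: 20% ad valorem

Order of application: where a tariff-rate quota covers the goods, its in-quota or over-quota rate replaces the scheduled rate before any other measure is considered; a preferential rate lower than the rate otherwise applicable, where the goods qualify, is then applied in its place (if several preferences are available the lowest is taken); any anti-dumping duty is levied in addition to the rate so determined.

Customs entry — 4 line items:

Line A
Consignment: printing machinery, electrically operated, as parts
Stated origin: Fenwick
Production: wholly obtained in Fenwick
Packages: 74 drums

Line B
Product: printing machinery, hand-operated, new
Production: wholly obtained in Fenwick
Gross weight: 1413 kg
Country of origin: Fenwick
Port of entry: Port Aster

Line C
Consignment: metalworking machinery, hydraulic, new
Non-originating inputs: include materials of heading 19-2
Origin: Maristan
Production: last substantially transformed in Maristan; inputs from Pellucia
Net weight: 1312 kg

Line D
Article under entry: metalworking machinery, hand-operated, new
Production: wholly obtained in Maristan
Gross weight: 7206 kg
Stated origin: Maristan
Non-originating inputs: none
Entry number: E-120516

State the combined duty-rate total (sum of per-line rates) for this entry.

111%

Line A: printing → 19-1; electrically operated → 19-1-4; as parts → 19-1-4-1. Scheduled 24%. Fenwick agreement on 19-2-3-2: 19-1-4-1 not covered. → 24%.
Line B: printing → 19-1; hand-operated → 19-1-3; new → 19-1-3-2. Scheduled 32%. quota on 19-1-3-2 exhausted → over-quota 47%; Fenwick agreement on 19-2-3-2: 19-1-3-2 not covered. → 47%.
Line C: metalworking → 19-2; hydraulic → 19-2-3; new → 19-2-3-1. Scheduled 16%. Maristan agreement on 19-2-2: 19-2-3-1 not covered; Maristan agreement on 19-1-2: 19-2-3-1 not covered. → 16%.
Line D: metalworking → 19-2; hand-operated → 19-2-2; new → 19-2-2-2. Scheduled 27%. Maristan agreement on 19-2-2: CTH met → 24% available; Maristan agreement on 19-1-2: 19-2-2-2 not covered; preferential 24%. → 24%.
Sum: 24% + 47% + 16% + 24% = 111%.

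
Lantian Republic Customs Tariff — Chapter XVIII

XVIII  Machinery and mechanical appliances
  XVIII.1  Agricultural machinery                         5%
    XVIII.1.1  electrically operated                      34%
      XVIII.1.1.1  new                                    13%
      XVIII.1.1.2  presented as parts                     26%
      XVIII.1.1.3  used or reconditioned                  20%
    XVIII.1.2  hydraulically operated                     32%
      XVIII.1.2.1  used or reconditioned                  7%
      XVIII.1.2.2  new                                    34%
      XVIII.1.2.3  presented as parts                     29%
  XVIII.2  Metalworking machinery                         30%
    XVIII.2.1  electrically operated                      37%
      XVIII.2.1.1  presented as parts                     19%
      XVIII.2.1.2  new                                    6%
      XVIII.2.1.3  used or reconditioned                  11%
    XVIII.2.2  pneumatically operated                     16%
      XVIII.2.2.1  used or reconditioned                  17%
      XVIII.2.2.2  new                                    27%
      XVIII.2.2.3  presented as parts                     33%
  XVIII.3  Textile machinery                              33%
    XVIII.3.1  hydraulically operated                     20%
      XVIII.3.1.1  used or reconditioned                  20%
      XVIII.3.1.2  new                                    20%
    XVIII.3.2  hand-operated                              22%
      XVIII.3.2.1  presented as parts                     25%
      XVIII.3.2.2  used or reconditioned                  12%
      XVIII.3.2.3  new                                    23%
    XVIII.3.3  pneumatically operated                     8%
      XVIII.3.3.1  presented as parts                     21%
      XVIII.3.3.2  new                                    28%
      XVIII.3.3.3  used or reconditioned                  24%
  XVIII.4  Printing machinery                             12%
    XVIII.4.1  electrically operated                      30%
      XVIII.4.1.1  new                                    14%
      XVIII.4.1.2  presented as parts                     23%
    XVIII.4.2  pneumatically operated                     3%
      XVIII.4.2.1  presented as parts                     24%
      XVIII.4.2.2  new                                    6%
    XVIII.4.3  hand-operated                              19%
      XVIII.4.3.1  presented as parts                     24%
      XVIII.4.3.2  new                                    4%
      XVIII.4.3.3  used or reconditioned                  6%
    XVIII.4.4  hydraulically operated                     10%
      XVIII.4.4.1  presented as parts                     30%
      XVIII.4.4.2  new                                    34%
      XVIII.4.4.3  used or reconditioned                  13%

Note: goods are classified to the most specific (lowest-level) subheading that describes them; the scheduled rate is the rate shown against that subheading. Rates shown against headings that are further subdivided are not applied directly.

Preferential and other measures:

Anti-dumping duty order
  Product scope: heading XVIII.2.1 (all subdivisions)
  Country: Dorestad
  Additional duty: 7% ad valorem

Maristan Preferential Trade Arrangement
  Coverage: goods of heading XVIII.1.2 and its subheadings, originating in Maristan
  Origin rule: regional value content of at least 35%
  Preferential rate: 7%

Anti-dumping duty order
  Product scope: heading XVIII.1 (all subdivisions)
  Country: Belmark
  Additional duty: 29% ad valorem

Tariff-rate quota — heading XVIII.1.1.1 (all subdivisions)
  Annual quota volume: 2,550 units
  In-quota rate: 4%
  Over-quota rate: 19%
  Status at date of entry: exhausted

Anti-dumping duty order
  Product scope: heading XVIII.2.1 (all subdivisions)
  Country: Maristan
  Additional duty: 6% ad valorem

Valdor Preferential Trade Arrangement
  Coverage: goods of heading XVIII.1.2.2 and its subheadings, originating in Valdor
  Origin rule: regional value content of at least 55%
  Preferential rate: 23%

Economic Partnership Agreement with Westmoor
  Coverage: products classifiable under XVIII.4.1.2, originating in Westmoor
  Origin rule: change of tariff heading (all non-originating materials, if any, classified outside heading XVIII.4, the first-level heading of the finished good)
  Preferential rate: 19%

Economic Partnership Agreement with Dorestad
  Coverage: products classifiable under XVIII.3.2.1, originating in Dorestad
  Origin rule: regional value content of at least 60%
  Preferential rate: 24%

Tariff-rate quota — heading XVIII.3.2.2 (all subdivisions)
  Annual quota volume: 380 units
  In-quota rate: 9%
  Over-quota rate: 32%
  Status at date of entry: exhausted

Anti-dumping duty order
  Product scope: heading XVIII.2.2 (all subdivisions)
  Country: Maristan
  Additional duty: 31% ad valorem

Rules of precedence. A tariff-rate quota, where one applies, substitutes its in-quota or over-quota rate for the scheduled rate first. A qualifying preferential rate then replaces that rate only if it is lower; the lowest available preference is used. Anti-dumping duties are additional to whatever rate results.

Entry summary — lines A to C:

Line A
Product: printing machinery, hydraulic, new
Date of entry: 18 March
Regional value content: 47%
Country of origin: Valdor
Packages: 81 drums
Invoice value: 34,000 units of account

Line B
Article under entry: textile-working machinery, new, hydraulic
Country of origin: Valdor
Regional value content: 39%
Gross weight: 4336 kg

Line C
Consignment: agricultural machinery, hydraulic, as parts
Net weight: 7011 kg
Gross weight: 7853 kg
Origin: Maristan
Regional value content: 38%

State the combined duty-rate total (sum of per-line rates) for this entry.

61%

Line A: printing → XVIII.4; hydraulic → XVIII.4.4; new → XVIII.4.4.2. Scheduled 34%. Valdor agreement on XVIII.1.2.2: XVIII.4.4.2 not covered. → 34%.
Line B: textile-working → XVIII.3; hydraulic → XVIII.3.1; new → XVIII.3.1.2. Scheduled 20%. Valdor agreement on XVIII.1.2.2: XVIII.3.1.2 not covered. → 20%.
Line C: agricultural → XVIII.1; hydraulic → XVIII.1.2; as parts → XVIII.1.2.3. Scheduled 29%. Maristan agreement on XVIII.1.2: RVC ≥ 35% → 7% available; preferential 7%. → 7%.
Sum: 34% + 20% + 7% = 61%.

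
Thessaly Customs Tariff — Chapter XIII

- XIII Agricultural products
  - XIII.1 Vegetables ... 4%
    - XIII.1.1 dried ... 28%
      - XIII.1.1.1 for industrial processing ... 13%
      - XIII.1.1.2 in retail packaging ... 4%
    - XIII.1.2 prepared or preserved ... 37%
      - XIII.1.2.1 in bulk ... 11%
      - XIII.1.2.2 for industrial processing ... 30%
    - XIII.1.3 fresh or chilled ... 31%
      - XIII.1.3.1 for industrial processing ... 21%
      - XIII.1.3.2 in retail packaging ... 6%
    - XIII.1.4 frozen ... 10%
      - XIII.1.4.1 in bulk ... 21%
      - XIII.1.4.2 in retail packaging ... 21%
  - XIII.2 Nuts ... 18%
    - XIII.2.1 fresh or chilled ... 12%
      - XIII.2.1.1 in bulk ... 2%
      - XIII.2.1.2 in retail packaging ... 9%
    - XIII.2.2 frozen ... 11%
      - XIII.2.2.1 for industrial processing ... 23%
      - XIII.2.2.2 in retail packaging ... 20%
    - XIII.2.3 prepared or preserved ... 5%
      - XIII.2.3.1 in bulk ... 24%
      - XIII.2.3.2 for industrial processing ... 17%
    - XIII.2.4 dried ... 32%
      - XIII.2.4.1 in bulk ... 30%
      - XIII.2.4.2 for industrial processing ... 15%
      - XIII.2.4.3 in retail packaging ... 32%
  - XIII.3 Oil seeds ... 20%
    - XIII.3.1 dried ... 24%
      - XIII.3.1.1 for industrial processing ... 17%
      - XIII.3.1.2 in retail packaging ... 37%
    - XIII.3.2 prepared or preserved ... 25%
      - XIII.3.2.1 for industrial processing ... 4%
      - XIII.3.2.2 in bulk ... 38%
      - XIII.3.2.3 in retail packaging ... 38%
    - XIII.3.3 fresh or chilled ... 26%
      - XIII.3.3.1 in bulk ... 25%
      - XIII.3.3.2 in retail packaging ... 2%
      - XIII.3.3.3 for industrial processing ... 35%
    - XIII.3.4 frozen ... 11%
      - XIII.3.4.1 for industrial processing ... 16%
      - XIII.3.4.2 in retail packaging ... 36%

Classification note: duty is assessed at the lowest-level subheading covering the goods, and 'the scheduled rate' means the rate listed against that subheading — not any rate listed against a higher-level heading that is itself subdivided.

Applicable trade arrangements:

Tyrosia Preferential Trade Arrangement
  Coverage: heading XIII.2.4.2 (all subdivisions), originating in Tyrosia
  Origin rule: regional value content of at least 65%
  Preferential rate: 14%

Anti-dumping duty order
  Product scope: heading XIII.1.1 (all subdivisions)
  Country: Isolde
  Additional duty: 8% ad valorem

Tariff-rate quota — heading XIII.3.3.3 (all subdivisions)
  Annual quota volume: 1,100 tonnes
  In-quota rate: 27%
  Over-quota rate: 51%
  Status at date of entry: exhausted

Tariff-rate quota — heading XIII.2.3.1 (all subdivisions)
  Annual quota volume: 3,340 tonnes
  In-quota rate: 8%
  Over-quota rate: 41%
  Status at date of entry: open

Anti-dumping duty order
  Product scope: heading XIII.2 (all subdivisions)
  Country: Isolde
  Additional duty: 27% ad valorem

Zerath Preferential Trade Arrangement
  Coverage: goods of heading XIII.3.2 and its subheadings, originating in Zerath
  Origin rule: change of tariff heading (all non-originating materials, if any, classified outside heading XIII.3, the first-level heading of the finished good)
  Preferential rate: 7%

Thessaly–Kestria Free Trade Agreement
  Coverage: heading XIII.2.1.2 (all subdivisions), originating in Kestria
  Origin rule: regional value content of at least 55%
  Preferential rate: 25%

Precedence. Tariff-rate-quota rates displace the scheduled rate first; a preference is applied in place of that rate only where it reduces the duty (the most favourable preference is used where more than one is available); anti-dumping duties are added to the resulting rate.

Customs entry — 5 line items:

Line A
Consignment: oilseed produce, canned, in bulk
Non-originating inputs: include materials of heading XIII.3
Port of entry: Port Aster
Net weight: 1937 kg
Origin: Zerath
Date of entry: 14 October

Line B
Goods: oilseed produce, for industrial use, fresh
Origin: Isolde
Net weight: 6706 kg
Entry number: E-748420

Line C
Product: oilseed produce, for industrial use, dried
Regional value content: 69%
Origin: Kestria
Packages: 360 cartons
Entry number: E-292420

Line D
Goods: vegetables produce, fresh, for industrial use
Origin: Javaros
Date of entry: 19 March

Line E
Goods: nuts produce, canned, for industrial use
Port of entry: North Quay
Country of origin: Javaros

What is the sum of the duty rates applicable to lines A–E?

144%

Line A: oilseed → XIII.3; canned → XIII.3.2; in bulk → XIII.3.2.2. Scheduled 38%. Zerath agreement on XIII.3.2: CTH not met. → 38%.
Line B: oilseed → XIII.3; fresh → XIII.3.3; for industrial use → XIII.3.3.3. Scheduled 35%. quota on XIII.3.3.3 exhausted → over-quota 51%. → 51%.
Line C: oilseed → XIII.3; dried → XIII.3.1; for industrial use → XIII.3.1.1. Scheduled 17%. Kestria agreement on XIII.2.1.2: XIII.3.1.1 not covered. → 17%.
Line D: vegetables → XIII.1; fresh → XIII.1.3; for industrial use → XIII.1.3.1. Scheduled 21%. No special measure applies. → 21%.
Line E: nuts → XIII.2; canned → XIII.2.3; for industrial use → XIII.2.3.2. Scheduled 17%. No special measure applies. → 17%.
Sum: 38% + 51% + 17% + 21% + 17% = 144%.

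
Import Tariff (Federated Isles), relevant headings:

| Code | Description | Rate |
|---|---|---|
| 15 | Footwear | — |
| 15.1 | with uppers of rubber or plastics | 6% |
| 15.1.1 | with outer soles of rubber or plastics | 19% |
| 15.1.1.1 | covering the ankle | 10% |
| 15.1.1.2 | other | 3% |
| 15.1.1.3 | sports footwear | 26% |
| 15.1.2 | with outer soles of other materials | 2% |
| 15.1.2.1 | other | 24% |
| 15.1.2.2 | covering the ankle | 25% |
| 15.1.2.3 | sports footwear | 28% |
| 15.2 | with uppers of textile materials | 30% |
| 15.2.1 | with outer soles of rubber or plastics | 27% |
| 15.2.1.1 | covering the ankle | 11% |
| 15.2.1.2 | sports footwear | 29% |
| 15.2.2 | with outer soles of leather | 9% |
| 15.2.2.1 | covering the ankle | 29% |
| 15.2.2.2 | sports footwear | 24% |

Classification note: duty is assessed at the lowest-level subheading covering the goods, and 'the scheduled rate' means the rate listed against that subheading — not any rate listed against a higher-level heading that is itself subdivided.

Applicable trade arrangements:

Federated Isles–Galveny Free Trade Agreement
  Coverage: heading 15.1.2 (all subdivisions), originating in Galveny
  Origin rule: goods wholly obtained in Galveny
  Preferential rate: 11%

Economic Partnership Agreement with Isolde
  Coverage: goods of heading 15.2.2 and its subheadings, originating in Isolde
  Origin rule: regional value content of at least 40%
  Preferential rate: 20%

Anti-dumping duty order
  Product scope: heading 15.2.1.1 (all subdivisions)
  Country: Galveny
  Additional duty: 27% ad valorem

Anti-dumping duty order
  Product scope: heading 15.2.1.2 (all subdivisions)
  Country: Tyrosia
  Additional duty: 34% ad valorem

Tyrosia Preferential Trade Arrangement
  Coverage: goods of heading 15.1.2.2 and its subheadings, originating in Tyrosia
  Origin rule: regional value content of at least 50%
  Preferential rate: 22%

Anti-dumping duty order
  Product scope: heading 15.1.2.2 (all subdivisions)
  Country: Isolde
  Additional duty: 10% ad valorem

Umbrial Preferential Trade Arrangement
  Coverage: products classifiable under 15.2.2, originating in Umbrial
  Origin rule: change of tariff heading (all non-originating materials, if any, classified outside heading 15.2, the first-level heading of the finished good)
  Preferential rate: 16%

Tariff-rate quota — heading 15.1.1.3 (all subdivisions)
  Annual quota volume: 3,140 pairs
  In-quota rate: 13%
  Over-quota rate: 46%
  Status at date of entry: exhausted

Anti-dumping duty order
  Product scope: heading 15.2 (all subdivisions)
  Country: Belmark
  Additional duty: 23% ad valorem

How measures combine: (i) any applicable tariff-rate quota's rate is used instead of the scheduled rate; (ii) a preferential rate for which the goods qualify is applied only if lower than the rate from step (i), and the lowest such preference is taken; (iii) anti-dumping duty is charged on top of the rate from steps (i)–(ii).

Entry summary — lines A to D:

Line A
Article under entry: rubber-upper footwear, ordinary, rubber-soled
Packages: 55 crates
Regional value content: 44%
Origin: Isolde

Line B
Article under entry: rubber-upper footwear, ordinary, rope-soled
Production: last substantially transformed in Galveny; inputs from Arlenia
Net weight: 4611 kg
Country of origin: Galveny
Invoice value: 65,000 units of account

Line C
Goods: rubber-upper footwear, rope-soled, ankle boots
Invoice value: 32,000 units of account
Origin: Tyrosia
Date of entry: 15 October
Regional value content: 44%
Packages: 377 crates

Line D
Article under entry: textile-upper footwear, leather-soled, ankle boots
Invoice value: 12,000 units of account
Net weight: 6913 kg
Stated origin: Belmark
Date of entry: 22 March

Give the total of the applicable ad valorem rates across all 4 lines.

Line A: rubber-upper → 15.1; rubber-soled → 15.1.1; ordinary → 15.1.1.2. Scheduled 3%. Isolde agreement on 15.2.2: 15.1.1.2 not covered. → 3%.
Line B: rubber-upper → 15.1; rope-soled → 15.1.2; ordinary → 15.1.2.1. Scheduled 24%. Galveny agreement on 15.1.2: not wholly obtained. → 24%.
Line C: rubber-upper → 15.1; rope-soled → 15.1.2; ankle boots → 15.1.2.2. Scheduled 25%. Tyrosia agreement on 15.1.2.2: RVC < 50%. → 25%.
Line D: textile-upper → 15.2; leather-soled → 15.2.2; ankle boots → 15.2.2.1. Scheduled 29%. anti-dumping (Belmark, 15.2): +23%; total 29% + 23% = 52%. → 52%.
Sum: 3% + 24% + 25% + 52% = 104%.

104%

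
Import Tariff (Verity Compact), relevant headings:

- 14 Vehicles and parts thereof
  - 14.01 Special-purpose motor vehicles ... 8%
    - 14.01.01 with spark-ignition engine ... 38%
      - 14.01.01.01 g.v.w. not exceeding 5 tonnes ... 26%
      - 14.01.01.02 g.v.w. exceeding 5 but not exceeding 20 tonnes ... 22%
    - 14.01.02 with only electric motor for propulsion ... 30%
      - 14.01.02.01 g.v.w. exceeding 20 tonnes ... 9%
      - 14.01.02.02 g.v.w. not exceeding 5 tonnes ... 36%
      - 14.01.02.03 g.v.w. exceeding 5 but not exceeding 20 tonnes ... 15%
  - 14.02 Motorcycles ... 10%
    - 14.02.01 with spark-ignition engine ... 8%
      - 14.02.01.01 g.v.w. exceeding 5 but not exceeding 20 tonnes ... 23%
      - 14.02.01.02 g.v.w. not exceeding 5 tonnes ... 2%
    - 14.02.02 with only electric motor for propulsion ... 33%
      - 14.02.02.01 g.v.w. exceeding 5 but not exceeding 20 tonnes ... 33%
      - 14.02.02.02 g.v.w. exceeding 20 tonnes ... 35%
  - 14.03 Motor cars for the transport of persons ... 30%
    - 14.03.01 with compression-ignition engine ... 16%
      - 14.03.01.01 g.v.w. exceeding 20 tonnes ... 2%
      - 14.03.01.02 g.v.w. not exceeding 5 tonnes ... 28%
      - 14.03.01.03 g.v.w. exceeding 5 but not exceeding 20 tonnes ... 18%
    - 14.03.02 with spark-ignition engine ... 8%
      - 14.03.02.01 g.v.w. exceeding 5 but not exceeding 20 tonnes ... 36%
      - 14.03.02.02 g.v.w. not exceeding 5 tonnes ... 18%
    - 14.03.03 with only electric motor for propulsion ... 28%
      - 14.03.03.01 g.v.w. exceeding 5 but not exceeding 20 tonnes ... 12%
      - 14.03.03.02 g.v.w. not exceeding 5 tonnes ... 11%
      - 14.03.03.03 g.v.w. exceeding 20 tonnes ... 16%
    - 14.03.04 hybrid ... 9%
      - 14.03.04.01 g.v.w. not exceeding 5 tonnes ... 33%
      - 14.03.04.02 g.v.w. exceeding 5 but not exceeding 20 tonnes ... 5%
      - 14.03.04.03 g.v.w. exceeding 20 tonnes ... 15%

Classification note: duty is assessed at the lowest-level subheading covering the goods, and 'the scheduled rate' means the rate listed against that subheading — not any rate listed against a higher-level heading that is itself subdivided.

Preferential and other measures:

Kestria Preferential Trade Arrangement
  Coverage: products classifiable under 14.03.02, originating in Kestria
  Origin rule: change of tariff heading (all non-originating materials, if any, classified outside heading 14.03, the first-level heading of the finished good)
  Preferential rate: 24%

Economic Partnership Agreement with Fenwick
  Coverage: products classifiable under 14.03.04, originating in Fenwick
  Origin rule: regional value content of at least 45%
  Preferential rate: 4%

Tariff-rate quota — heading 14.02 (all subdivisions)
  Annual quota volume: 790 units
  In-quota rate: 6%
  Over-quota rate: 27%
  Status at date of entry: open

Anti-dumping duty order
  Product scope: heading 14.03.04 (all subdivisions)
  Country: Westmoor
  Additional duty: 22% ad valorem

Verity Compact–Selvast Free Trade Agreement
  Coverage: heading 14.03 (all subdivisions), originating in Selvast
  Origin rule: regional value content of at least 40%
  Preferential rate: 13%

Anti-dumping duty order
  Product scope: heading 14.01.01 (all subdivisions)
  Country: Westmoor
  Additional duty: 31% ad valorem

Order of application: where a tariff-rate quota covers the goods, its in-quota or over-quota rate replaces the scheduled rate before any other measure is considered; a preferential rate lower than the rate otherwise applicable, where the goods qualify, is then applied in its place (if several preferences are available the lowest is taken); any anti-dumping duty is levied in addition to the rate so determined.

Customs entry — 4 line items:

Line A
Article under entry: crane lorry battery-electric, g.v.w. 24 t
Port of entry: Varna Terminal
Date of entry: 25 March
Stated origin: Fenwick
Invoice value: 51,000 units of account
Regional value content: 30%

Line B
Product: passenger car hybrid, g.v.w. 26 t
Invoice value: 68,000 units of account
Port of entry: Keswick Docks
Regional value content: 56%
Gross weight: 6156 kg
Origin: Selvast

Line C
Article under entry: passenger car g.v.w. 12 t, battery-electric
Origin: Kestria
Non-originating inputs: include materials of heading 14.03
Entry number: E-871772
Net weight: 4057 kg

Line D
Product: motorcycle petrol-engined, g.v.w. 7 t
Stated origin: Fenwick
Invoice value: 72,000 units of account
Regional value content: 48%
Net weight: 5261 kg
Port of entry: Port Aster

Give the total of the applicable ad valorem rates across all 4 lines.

40%

Line A: crane lorry → 14.01; battery-electric → 14.01.02; g.v.w. 24 t → 14.01.02.01. Scheduled 9%. Fenwick agreement on 14.03.04: 14.01.02.01 not covered. → 9%.
Line B: passenger car → 14.03; hybrid → 14.03.04; g.v.w. 26 t → 14.03.04.03. Scheduled 15%. Selvast agreement on 14.03: RVC ≥ 40% → 13% available; preferential 13%. → 13%.
Line C: passenger car → 14.03; battery-electric → 14.03.03; g.v.w. 12 t → 14.03.03.01. Scheduled 12%. Kestria agreement on 14.03.02: 14.03.03.01 not covered. → 12%.
Line D: motorcycle → 14.02; petrol-engined → 14.02.01; g.v.w. 7 t → 14.02.01.01. Scheduled 23%. quota on 14.02 open → in-quota 6%; Fenwick agreement on 14.03.04: 14.02.01.01 not covered. → 6%.
Sum: 9% + 13% + 12% + 6% = 40%.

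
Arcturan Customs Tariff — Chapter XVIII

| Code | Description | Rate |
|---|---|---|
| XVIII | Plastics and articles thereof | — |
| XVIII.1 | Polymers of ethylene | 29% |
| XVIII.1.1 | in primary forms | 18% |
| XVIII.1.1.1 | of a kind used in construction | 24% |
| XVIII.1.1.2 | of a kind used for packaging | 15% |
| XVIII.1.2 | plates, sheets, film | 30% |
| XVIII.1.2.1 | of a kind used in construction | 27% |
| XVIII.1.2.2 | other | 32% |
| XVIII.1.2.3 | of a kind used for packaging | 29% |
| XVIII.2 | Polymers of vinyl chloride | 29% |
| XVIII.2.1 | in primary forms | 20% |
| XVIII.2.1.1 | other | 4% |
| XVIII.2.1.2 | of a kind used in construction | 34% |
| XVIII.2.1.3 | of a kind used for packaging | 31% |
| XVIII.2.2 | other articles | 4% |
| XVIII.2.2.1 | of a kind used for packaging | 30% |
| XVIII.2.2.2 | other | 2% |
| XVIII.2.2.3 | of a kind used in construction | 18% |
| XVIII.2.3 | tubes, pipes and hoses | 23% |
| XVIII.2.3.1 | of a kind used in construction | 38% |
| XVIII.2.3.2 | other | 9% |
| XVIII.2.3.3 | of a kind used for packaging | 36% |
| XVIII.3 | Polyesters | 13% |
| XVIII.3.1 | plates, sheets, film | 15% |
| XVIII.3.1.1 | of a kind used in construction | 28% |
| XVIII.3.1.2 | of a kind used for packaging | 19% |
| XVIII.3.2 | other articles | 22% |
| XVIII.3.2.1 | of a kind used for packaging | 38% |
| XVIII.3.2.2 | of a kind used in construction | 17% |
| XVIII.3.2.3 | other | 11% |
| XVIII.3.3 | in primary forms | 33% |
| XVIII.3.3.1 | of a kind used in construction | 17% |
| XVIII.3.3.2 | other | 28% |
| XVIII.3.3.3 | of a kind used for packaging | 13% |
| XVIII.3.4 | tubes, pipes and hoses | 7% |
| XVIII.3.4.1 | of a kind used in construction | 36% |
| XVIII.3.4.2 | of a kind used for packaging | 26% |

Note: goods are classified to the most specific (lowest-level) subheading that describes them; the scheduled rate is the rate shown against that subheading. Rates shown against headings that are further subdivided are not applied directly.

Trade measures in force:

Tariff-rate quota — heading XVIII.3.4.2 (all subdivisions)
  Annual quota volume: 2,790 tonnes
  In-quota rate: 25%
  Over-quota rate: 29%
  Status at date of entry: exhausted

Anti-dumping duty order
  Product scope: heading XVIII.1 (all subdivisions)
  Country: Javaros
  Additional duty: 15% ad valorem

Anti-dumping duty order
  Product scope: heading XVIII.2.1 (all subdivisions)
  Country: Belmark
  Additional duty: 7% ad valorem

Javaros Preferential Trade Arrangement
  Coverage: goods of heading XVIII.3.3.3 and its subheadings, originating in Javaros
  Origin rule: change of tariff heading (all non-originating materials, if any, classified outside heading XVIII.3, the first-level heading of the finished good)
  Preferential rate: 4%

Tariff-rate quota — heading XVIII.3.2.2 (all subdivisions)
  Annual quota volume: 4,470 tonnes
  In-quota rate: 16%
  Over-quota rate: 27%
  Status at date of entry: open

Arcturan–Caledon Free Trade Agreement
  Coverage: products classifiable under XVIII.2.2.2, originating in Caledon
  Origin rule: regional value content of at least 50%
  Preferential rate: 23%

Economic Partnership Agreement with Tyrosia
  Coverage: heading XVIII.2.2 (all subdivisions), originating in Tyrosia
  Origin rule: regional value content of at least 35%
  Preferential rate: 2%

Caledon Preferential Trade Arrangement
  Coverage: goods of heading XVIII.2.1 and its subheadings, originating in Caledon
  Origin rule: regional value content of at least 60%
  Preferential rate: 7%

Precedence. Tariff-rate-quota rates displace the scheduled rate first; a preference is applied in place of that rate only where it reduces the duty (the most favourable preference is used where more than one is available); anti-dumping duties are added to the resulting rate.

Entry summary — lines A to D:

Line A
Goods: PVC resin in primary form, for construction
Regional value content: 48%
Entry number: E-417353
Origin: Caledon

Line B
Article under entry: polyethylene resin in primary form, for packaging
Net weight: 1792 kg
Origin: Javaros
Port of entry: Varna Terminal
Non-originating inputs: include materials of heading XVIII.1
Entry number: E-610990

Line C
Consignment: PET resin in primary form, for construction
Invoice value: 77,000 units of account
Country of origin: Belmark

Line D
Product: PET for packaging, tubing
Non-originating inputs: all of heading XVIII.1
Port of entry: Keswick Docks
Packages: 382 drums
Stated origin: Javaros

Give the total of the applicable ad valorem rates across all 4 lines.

Line A: PVC → XVIII.2; resin in primary form → XVIII.2.1; for construction → XVIII.2.1.2. Scheduled 34%. Caledon agreement on XVIII.2.2.2: XVIII.2.1.2 not covered; Caledon agreement on XVIII.2.1: RVC < 60%. → 34%.
Line B: polyethylene → XVIII.1; resin in primary form → XVIII.1.1; for packaging → XVIII.1.1.2. Scheduled 15%. Javaros agreement on XVIII.3.3.3: XVIII.1.1.2 not covered; anti-dumping (Javaros, XVIII.1): +15%; total 15% + 15% = 30%. → 30%.
Line C: PET → XVIII.3; resin in primary form → XVIII.3.3; for construction → XVIII.3.3.1. Scheduled 17%. No special measure applies. → 17%.
Line D: PET → XVIII.3; tubing → XVIII.3.4; for packaging → XVIII.3.4.2. Scheduled 26%. quota on XVIII.3.4.2 exhausted → over-quota 29%; Javaros agreement on XVIII.3.3.3: XVIII.3.4.2 not covered. → 29%.
Sum: 34% + 30% + 17% + 29% = 110%.

110%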